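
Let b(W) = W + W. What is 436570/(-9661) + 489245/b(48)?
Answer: 4684685225/927456 ≈ 5051.1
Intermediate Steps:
b(W) = 2*W
436570/(-9661) + 489245/b(48) = 436570/(-9661) + 489245/((2*48)) = 436570*(-1/9661) + 489245/96 = -436570/9661 + 489245*(1/96) = -436570/9661 + 489245/96 = 4684685225/927456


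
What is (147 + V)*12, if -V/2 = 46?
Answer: 660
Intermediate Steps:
V = -92 (V = -2*46 = -92)
(147 + V)*12 = (147 - 92)*12 = 55*12 = 660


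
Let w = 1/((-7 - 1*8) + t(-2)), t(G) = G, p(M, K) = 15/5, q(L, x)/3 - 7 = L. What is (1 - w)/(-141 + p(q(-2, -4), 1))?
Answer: -3/391 ≈ -0.0076726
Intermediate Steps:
q(L, x) = 21 + 3*L
p(M, K) = 3 (p(M, K) = 15*(⅕) = 3)
w = -1/17 (w = 1/((-7 - 1*8) - 2) = 1/((-7 - 8) - 2) = 1/(-15 - 2) = 1/(-17) = -1/17 ≈ -0.058824)
(1 - w)/(-141 + p(q(-2, -4), 1)) = (1 - 1*(-1/17))/(-141 + 3) = (1 + 1/17)/(-138) = (18/17)*(-1/138) = -3/391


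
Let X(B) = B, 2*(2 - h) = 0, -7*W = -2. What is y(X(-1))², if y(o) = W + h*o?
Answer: 144/49 ≈ 2.9388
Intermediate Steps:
W = 2/7 (W = -⅐*(-2) = 2/7 ≈ 0.28571)
h = 2 (h = 2 - ½*0 = 2 + 0 = 2)
y(o) = 2/7 + 2*o
y(X(-1))² = (2/7 + 2*(-1))² = (2/7 - 2)² = (-12/7)² = 144/49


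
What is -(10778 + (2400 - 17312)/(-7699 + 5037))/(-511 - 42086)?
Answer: 14352974/56696607 ≈ 0.25315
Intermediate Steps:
-(10778 + (2400 - 17312)/(-7699 + 5037))/(-511 - 42086) = -(10778 - 14912/(-2662))/(-42597) = -(10778 - 14912*(-1/2662))*(-1)/42597 = -(10778 + 7456/1331)*(-1)/42597 = -14352974*(-1)/(1331*42597) = -1*(-14352974/56696607) = 14352974/56696607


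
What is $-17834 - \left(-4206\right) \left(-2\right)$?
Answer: $-26246$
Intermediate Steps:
$-17834 - \left(-4206\right) \left(-2\right) = -17834 - 8412 = -26246$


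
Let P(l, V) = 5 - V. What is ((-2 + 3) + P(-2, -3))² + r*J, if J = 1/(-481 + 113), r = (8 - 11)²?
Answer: 29799/368 ≈ 80.976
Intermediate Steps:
r = 9 (r = (-3)² = 9)
J = -1/368 (J = 1/(-368) = -1/368 ≈ -0.0027174)
((-2 + 3) + P(-2, -3))² + r*J = ((-2 + 3) + (5 - 1*(-3)))² + 9*(-1/368) = (1 + (5 + 3))² - 9/368 = (1 + 8)² - 9/368 = 9² - 9/368 = 81 - 9/368 = 29799/368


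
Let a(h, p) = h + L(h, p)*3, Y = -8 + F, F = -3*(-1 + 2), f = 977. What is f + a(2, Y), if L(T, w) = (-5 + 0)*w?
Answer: 1144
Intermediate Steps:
L(T, w) = -5*w
F = -3 (F = -3*1 = -3)
Y = -11 (Y = -8 - 3 = -11)
a(h, p) = h - 15*p (a(h, p) = h - 5*p*3 = h - 15*p)
f + a(2, Y) = 977 + (2 - 15*(-11)) = 977 + (2 + 165) = 977 + 167 = 1144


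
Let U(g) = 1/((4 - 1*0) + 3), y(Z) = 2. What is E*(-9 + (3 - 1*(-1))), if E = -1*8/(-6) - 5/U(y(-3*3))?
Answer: 505/3 ≈ 168.33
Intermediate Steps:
U(g) = ⅐ (U(g) = 1/((4 + 0) + 3) = 1/(4 + 3) = 1/7 = ⅐)
E = -101/3 (E = -1*8/(-6) - 5/⅐ = -8*(-⅙) - 5*7 = 4/3 - 35 = -101/3 ≈ -33.667)
E*(-9 + (3 - 1*(-1))) = -101*(-9 + (3 - 1*(-1)))/3 = -101*(-9 + (3 + 1))/3 = -101*(-9 + 4)/3 = -101/3*(-5) = 505/3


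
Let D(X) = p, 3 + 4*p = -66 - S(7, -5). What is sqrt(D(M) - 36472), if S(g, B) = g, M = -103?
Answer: I*sqrt(36491) ≈ 191.03*I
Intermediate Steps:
p = -19 (p = -3/4 + (-66 - 1*7)/4 = -3/4 + (-66 - 7)/4 = -3/4 + (1/4)*(-73) = -3/4 - 73/4 = -19)
D(X) = -19
sqrt(D(M) - 36472) = sqrt(-19 - 36472) = sqrt(-36491) = I*sqrt(36491)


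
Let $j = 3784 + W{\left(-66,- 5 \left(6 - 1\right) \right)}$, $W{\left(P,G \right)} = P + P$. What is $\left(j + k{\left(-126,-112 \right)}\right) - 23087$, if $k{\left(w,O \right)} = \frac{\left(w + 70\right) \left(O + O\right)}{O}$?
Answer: $-19547$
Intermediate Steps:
$W{\left(P,G \right)} = 2 P$
$j = 3652$ ($j = 3784 + 2 \left(-66\right) = 3784 - 132 = 3652$)
$k{\left(w,O \right)} = 140 + 2 w$ ($k{\left(w,O \right)} = \frac{\left(70 + w\right) 2 O}{O} = \frac{2 O \left(70 + w\right)}{O} = 140 + 2 w$)
$\left(j + k{\left(-126,-112 \right)}\right) - 23087 = \left(3652 + \left(140 + 2 \left(-126\right)\right)\right) - 23087 = \left(3652 + \left(140 - 252\right)\right) - 23087 = \left(3652 - 112\right) - 23087 = 3540 - 23087 = -19547$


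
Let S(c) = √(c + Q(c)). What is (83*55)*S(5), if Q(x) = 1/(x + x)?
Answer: 913*√510/2 ≈ 10309.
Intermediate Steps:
Q(x) = 1/(2*x)
S(c) = √(c + 1/(2*c))
(83*55)*S(5) = (83*55)*(√(2/5 + 4*5)/2) = 4565*(√(2*(⅕) + 20)/2) = 4565*(√(⅖ + 20)/2) = 4565*(√(102/5)/2) = 4565*((√510/5)/2) = 4565*(√510/10) = 913*√510/2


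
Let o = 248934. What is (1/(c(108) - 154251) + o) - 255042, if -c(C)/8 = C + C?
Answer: -952719733/155979 ≈ -6108.0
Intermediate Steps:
c(C) = -16*C (c(C) = -8*(C + C) = -16*C)
(1/(c(108) - 154251) + o) - 255042 = (1/(-16*108 - 154251) + 248934) - 255042 = (1/(-1728 - 154251) + 248934) - 255042 = (1/(-155979) + 248934) - 255042 = (-1/155979 + 248934) - 255042 = 38828476385/155979 - 255042 = -952719733/155979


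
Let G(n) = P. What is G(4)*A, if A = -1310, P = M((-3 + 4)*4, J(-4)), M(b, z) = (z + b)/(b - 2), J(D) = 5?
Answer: -5895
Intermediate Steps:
M(b, z) = (b + z)/(-2 + b)
P = 9/2 (P = ((-3 + 4)*4 + 5)/(-2 + (-3 + 4)*4) = (1*4 + 5)/(-2 + 1*4) = (4 + 5)/(-2 + 4) = 9/2 ≈ 4.5000)
G(n) = 9/2
G(4)*A = (9/2)*(-1310) = -5895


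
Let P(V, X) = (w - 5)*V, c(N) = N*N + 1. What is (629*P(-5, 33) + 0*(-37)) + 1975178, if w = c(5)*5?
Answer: 1582053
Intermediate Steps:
c(N) = 1 + N² (c(N) = N² + 1 = 1 + N²)
w = 130 (w = (1 + 5²)*5 = (1 + 25)*5 = 26*5 = 130)
P(V, X) = 125*V (P(V, X) = (130 - 5)*V = 125*V)
(629*P(-5, 33) + 0*(-37)) + 1975178 = (629*(125*(-5)) + 0*(-37)) + 1975178 = (629*(-625) + 0) + 1975178 = (-393125 + 0) + 1975178 = -393125 + 1975178 = 1582053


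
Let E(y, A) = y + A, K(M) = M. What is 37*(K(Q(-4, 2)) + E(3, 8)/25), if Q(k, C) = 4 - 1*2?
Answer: 2257/25 ≈ 90.280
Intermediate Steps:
Q(k, C) = 2 (Q(k, C) = 4 - 2 = 2)
E(y, A) = A + y
37*(K(Q(-4, 2)) + E(3, 8)/25) = 37*(2 + (8 + 3)/25) = 37*(2 + 11*(1/25)) = 37*(2 + 11/25) = 37*(61/25) = 2257/25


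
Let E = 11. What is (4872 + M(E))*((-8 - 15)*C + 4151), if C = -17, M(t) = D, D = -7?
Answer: 22096830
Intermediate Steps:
M(t) = -7
(4872 + M(E))*((-8 - 15)*C + 4151) = (4872 - 7)*((-8 - 15)*(-17) + 4151) = 4865*(-23*(-17) + 4151) = 4865*(391 + 4151) = 4865*4542 = 22096830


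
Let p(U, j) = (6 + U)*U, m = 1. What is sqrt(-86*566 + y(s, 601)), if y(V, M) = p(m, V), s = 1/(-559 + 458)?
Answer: I*sqrt(48669) ≈ 220.61*I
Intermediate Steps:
s = -1/101 (s = 1/(-101) = -1/101 ≈ -0.0099010)
p(U, j) = U*(6 + U)
y(V, M) = 7 (y(V, M) = 1*(6 + 1) = 1*7 = 7)
sqrt(-86*566 + y(s, 601)) = sqrt(-86*566 + 7) = sqrt(-48676 + 7) = sqrt(-48669) = I*sqrt(48669)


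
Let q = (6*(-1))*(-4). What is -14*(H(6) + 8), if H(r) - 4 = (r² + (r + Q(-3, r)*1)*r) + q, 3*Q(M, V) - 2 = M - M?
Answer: -1568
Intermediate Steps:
Q(M, V) = ⅔ (Q(M, V) = ⅔ + (M - M)/3 = ⅔ + (⅓)*0 = ⅔ + 0 = ⅔)
q = 24 (q = -6*(-4) = 24)
H(r) = 28 + r² + r*(⅔ + r) (H(r) = 4 + ((r² + (r + (⅔)*1)*r) + 24) = 4 + ((r² + (r + ⅔)*r) + 24) = 4 + ((r² + (⅔ + r)*r) + 24) = 4 + ((r² + r*(⅔ + r)) + 24) = 4 + (24 + r² + r*(⅔ + r)) = 28 + r² + r*(⅔ + r))
-14*(H(6) + 8) = -14*((28 + 2*6² + (⅔)*6) + 8) = -14*((28 + 2*36 + 4) + 8) = -14*((28 + 72 + 4) + 8) = -14*(104 + 8) = -14*112 = -1568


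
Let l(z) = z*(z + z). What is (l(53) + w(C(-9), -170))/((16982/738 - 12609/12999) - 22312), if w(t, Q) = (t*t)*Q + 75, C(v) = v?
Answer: 12914129529/35638903028 ≈ 0.36236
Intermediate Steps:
l(z) = 2*z**2 (l(z) = z*(2*z) = 2*z**2)
w(t, Q) = 75 + Q*t**2 (w(t, Q) = t**2*Q + 75 = Q*t**2 + 75 = 75 + Q*t**2)
(l(53) + w(C(-9), -170))/((16982/738 - 12609/12999) - 22312) = (2*53**2 + (75 - 170*(-9)**2))/((16982/738 - 12609/12999) - 22312) = (2*2809 + (75 - 170*81))/((16982*(1/738) - 12609*1/12999) - 22312) = (5618 + (75 - 13770))/((8491/369 - 4203/4333) - 22312) = (5618 - 13695)/(35240596/1598877 - 22312) = -8077/(-35638903028/1598877) = -8077*(-1598877/35638903028) = 12914129529/35638903028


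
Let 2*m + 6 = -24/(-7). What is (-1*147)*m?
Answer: 189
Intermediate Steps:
m = -9/7 (m = -3 + (-24/(-7))/2 = -3 + (-24*(-⅐))/2 = -3 + (½)*(24/7) = -3 + 12/7 = -9/7 ≈ -1.2857)
(-1*147)*m = -1*147*(-9/7) = -147*(-9/7) = 189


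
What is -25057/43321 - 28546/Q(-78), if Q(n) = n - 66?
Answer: 616516529/3119112 ≈ 197.66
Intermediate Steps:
Q(n) = -66 + n
-25057/43321 - 28546/Q(-78) = -25057/43321 - 28546/(-66 - 78) = -25057*1/43321 - 28546/(-144) = -25057/43321 - 28546*(-1/144) = -25057/43321 + 14273/72 = 616516529/3119112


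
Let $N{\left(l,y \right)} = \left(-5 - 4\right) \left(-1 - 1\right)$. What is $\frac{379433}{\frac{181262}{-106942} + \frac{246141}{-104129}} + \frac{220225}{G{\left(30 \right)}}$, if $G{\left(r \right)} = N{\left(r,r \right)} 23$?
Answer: $- \frac{9452775669642974}{101694243645} \approx -92953.0$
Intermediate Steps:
$N{\left(l,y \right)} = 18$ ($N{\left(l,y \right)} = \left(-9\right) \left(-2\right) = 18$)
$G{\left(r \right)} = 414$ ($G{\left(r \right)} = 18 \cdot 23 = 414$)
$\frac{379433}{\frac{181262}{-106942} + \frac{246141}{-104129}} + \frac{220225}{G{\left(30 \right)}} = \frac{379433}{\frac{181262}{-106942} + \frac{246141}{-104129}} + \frac{220225}{414} = \frac{379433}{181262 \left(- \frac{1}{106942}\right) + 246141 \left(- \frac{1}{104129}\right)} + 220225 \cdot \frac{1}{414} = \frac{379433}{- \frac{90631}{53471} - \frac{246141}{104129}} + \frac{9575}{18} = \frac{379433}{- \frac{22598720810}{5567881759}} + \frac{9575}{18} = 379433 \left(- \frac{5567881759}{22598720810}\right) + \frac{9575}{18} = - \frac{2112638079462647}{22598720810} + \frac{9575}{18} = - \frac{9452775669642974}{101694243645}$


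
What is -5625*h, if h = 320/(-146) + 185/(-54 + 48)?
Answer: 27121875/146 ≈ 1.8577e+5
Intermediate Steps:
h = -14465/438 (h = 320*(-1/146) + 185/(-6) = -160/73 + 185*(-⅙) = -160/73 - 185/6 = -14465/438 ≈ -33.025)
-5625*h = -5625*(-14465/438) = 27121875/146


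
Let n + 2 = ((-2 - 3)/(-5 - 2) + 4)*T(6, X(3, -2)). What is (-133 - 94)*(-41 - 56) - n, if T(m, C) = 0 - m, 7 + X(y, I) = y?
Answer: 154345/7 ≈ 22049.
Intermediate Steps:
X(y, I) = -7 + y
T(m, C) = -m
n = -212/7 (n = -2 + ((-2 - 3)/(-5 - 2) + 4)*(-1*6) = -2 + (-5/(-7) + 4)*(-6) = -2 + (-5*(-⅐) + 4)*(-6) = -2 + (5/7 + 4)*(-6) = -2 + (33/7)*(-6) = -2 - 198/7 = -212/7 ≈ -30.286)
(-133 - 94)*(-41 - 56) - n = (-133 - 94)*(-41 - 56) - 1*(-212/7) = -227*(-97) + 212/7 = 22019 + 212/7 = 154345/7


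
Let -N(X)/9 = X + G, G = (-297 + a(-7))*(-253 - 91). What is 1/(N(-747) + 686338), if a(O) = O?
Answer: -1/248123 ≈ -4.0303e-6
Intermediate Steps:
G = 104576 (G = (-297 - 7)*(-253 - 91) = -304*(-344) = 104576)
N(X) = -941184 - 9*X (N(X) = -9*(X + 104576) = -9*(104576 + X) = -941184 - 9*X)
1/(N(-747) + 686338) = 1/((-941184 - 9*(-747)) + 686338) = 1/((-941184 + 6723) + 686338) = 1/(-934461 + 686338) = 1/(-248123) = -1/248123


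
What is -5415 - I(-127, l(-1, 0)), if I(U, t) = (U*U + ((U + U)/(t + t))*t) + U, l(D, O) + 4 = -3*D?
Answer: -21290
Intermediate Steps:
l(D, O) = -4 - 3*D
I(U, t) = U² + 2*U (I(U, t) = (U² + ((2*U)/((2*t)))*t) + U = (U² + ((2*U)*(1/(2*t)))*t) + U = (U² + (U/t)*t) + U = (U² + U) + U = (U + U²) + U = U² + 2*U)
-5415 - I(-127, l(-1, 0)) = -5415 - (-127)*(2 - 127) = -5415 - (-127)*(-125) = -5415 - 1*15875 = -5415 - 15875 = -21290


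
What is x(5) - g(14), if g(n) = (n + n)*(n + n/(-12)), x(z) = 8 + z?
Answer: -1039/3 ≈ -346.33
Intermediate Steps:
g(n) = 11*n²/6 (g(n) = (2*n)*(n + n*(-1/12)) = (2*n)*(n - n/12) = (2*n)*(11*n/12) = 11*n²/6)
x(5) - g(14) = (8 + 5) - 11*14²/6 = 13 - 11*196/6 = 13 - 1*1078/3 = 13 - 1078/3 = -1039/3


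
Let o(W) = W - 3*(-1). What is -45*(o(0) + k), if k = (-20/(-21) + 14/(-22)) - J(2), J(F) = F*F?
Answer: 2370/77 ≈ 30.779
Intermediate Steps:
J(F) = F²
o(W) = 3 + W (o(W) = W + 3 = 3 + W)
k = -851/231 (k = (-20/(-21) + 14/(-22)) - 1*2² = (-20*(-1/21) + 14*(-1/22)) - 1*4 = (20/21 - 7/11) - 4 = 73/231 - 4 = -851/231 ≈ -3.6840)
-45*(o(0) + k) = -45*((3 + 0) - 851/231) = -45*(3 - 851/231) = -45*(-158/231) = 2370/77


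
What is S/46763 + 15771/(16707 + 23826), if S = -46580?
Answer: -383509289/631814893 ≈ -0.60700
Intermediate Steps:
S/46763 + 15771/(16707 + 23826) = -46580/46763 + 15771/(16707 + 23826) = -46580*1/46763 + 15771/40533 = -46580/46763 + 15771*(1/40533) = -46580/46763 + 5257/13511 = -383509289/631814893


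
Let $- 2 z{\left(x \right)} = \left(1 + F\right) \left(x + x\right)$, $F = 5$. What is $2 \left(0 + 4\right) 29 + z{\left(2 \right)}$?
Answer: $220$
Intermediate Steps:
$z{\left(x \right)} = - 6 x$ ($z{\left(x \right)} = - \frac{\left(1 + 5\right) \left(x + x\right)}{2} = - \frac{6 \cdot 2 x}{2} = - \frac{12 x}{2} = - 6 x$)
$2 \left(0 + 4\right) 29 + z{\left(2 \right)} = 2 \left(0 + 4\right) 29 - 12 = 2 \cdot 4 \cdot 29 - 12 = 8 \cdot 29 - 12 = 232 - 12 = 220$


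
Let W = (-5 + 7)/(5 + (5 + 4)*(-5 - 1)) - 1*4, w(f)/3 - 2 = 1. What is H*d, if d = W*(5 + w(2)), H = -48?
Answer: 19008/7 ≈ 2715.4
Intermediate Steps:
w(f) = 9 (w(f) = 6 + 3*1 = 6 + 3 = 9)
W = -198/49 (W = 2/(5 + 9*(-6)) - 4 = 2/(5 - 54) - 4 = 2/(-49) - 4 = 2*(-1/49) - 4 = -2/49 - 4 = -198/49 ≈ -4.0408)
d = -396/7 (d = -198*(5 + 9)/49 = -198/49*14 = -396/7 ≈ -56.571)
H*d = -48*(-396/7) = 19008/7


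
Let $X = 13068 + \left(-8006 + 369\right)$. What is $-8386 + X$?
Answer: $-2955$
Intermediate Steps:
$X = 5431$ ($X = 13068 - 7637 = 5431$)
$-8386 + X = -8386 + 5431 = -2955$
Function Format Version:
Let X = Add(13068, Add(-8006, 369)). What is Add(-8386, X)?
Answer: -2955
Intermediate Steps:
X = 5431 (X = Add(13068, -7637) = 5431)
Add(-8386, X) = Add(-8386, 5431) = -2955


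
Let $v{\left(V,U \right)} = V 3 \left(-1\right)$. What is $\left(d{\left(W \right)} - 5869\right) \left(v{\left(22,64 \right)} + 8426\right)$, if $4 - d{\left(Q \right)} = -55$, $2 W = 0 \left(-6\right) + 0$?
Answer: $-48571600$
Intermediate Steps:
$W = 0$ ($W = \frac{0 \left(-6\right) + 0}{2} = \frac{0 + 0}{2} = \frac{1}{2} \cdot 0 = 0$)
$d{\left(Q \right)} = 59$ ($d{\left(Q \right)} = 4 - -55 = 4 + 55 = 59$)
$v{\left(V,U \right)} = - 3 V$ ($v{\left(V,U \right)} = 3 V \left(-1\right) = - 3 V$)
$\left(d{\left(W \right)} - 5869\right) \left(v{\left(22,64 \right)} + 8426\right) = \left(59 - 5869\right) \left(\left(-3\right) 22 + 8426\right) = - 5810 \left(-66 + 8426\right) = \left(-5810\right) 8360 = -48571600$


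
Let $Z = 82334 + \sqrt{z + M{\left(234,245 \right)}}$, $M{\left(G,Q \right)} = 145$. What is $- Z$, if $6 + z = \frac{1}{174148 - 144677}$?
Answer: $-82334 - \frac{\sqrt{120727067370}}{29471} \approx -82346.0$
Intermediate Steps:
$z = - \frac{176825}{29471}$ ($z = -6 + \frac{1}{174148 - 144677} = -6 + \frac{1}{29471} = - \frac{176825}{29471} \approx -6.0$)
$Z = 82334 + \frac{\sqrt{120727067370}}{29471}$ ($Z = 82334 + \sqrt{- \frac{176825}{29471} + 145} = 82334 + \sqrt{\frac{4096470}{29471}} = 82334 + \frac{\sqrt{120727067370}}{29471} \approx 82346.0$)
$- Z = - (82334 + \frac{\sqrt{120727067370}}{29471}) = -82334 - \frac{\sqrt{120727067370}}{29471}$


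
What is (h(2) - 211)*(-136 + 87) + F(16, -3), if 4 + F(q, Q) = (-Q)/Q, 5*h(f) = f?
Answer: 51572/5 ≈ 10314.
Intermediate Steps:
h(f) = f/5
F(q, Q) = -5 (F(q, Q) = -4 + (-Q)/Q = -4 - 1 = -5)
(h(2) - 211)*(-136 + 87) + F(16, -3) = ((1/5)*2 - 211)*(-136 + 87) - 5 = (2/5 - 211)*(-49) - 5 = -1053/5*(-49) - 5 = 51597/5 - 5 = 51572/5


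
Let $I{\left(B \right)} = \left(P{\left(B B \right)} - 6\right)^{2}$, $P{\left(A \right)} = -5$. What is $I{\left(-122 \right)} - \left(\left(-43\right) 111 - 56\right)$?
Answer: $4950$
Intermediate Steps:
$I{\left(B \right)} = 121$ ($I{\left(B \right)} = \left(-5 - 6\right)^{2} = \left(-11\right)^{2} = 121$)
$I{\left(-122 \right)} - \left(\left(-43\right) 111 - 56\right) = 121 - \left(\left(-43\right) 111 - 56\right) = 121 - \left(-4773 - 56\right) = 121 - -4829 = 121 + 4829 = 4950$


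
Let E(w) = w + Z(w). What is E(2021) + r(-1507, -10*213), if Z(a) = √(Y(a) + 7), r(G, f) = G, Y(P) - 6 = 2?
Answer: 514 + √15 ≈ 517.87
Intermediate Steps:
Y(P) = 8 (Y(P) = 6 + 2 = 8)
Z(a) = √15 (Z(a) = √(8 + 7) = √15)
E(w) = w + √15
E(2021) + r(-1507, -10*213) = (2021 + √15) - 1507 = 514 + √15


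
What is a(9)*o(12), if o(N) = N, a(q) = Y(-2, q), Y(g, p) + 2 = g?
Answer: -48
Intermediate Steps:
Y(g, p) = -2 + g
a(q) = -4 (a(q) = -2 - 2 = -4)
a(9)*o(12) = -4*12 = -48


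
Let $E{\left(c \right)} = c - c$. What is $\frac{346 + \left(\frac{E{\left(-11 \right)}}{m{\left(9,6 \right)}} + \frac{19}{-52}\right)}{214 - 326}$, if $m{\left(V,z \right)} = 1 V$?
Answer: $- \frac{17973}{5824} \approx -3.086$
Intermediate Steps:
$m{\left(V,z \right)} = V$
$E{\left(c \right)} = 0$
$\frac{346 + \left(\frac{E{\left(-11 \right)}}{m{\left(9,6 \right)}} + \frac{19}{-52}\right)}{214 - 326} = \frac{346 + \left(\frac{0}{9} + \frac{19}{-52}\right)}{214 - 326} = \frac{346 + \left(0 \cdot \frac{1}{9} + 19 \left(- \frac{1}{52}\right)\right)}{-112} = \left(346 + \left(0 - \frac{19}{52}\right)\right) \left(- \frac{1}{112}\right) = \left(346 - \frac{19}{52}\right) \left(- \frac{1}{112}\right) = \frac{17973}{52} \left(- \frac{1}{112}\right) = - \frac{17973}{5824}$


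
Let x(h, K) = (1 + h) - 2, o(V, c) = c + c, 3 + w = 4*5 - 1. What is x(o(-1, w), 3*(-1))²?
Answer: 961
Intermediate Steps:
w = 16 (w = -3 + (4*5 - 1) = -3 + (20 - 1) = -3 + 19 = 16)
o(V, c) = 2*c
x(h, K) = -1 + h
x(o(-1, w), 3*(-1))² = (-1 + 2*16)² = (-1 + 32)² = 31² = 961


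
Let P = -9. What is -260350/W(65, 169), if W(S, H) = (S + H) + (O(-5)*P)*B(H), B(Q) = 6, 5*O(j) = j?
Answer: -130175/144 ≈ -903.99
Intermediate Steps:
O(j) = j/5
W(S, H) = 54 + H + S (W(S, H) = (S + H) + (((⅕)*(-5))*(-9))*6 = (H + S) - 1*(-9)*6 = (H + S) + 9*6 = (H + S) + 54 = 54 + H + S)
-260350/W(65, 169) = -260350/(54 + 169 + 65) = -260350/288 = -260350*1/288 = -130175/144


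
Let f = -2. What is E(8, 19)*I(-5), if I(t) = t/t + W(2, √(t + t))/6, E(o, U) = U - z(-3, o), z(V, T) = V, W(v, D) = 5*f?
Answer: -44/3 ≈ -14.667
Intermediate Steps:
W(v, D) = -10 (W(v, D) = 5*(-2) = -10)
E(o, U) = 3 + U (E(o, U) = U - 1*(-3) = U + 3 = 3 + U)
I(t) = -⅔ (I(t) = t/t - 10/6 = 1 - 10*⅙ = 1 - 5/3 = -⅔)
E(8, 19)*I(-5) = (3 + 19)*(-⅔) = 22*(-⅔) = -44/3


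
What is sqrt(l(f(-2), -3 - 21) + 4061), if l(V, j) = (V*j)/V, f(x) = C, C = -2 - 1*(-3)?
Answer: sqrt(4037) ≈ 63.537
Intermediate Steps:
C = 1 (C = -2 + 3 = 1)
f(x) = 1
l(V, j) = j
sqrt(l(f(-2), -3 - 21) + 4061) = sqrt((-3 - 21) + 4061) = sqrt(-24 + 4061) = sqrt(4037)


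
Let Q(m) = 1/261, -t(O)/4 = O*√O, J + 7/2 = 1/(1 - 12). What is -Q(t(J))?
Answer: -1/261 ≈ -0.0038314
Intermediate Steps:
J = -79/22 (J = -7/2 + 1/(1 - 12) = -7/2 + 1/(-11) = -7/2 - 1/11 = -79/22 ≈ -3.5909)
t(O) = -4*O^(3/2) (t(O) = -4*O*√O = -4*O^(3/2))
Q(m) = 1/261
-Q(t(J)) = -1*1/261 = -1/261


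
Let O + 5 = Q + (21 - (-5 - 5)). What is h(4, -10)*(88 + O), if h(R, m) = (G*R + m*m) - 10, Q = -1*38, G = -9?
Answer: 4104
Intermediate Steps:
Q = -38
O = -12 (O = -5 + (-38 + (21 - (-5 - 5))) = -5 + (-38 + (21 - 1*(-10))) = -5 + (-38 + (21 + 10)) = -5 + (-38 + 31) = -5 - 7 = -12)
h(R, m) = -10 + m**2 - 9*R (h(R, m) = (-9*R + m*m) - 10 = (-9*R + m**2) - 10 = (m**2 - 9*R) - 10 = -10 + m**2 - 9*R)
h(4, -10)*(88 + O) = (-10 + (-10)**2 - 9*4)*(88 - 12) = (-10 + 100 - 36)*76 = 54*76 = 4104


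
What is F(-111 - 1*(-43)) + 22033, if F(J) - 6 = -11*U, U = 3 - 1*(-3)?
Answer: 21973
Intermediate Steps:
U = 6 (U = 3 + 3 = 6)
F(J) = -60 (F(J) = 6 - 11*6 = 6 - 66 = -60)
F(-111 - 1*(-43)) + 22033 = -60 + 22033 = 21973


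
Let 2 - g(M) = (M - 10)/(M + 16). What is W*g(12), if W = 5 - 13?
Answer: -108/7 ≈ -15.429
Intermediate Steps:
g(M) = 2 - (-10 + M)/(16 + M) (g(M) = 2 - (M - 10)/(M + 16) = 2 - (-10 + M)/(16 + M))
W = -8
W*g(12) = -8*(42 + 12)/(16 + 12) = -8*54/28 = -2*54/7 = -8*27/14 = -108/7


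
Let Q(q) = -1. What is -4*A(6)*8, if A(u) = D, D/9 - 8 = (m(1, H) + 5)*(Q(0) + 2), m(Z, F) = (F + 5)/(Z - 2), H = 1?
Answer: -2016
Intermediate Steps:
m(Z, F) = (5 + F)/(-2 + Z)
D = 63 (D = 72 + 9*(((5 + 1)/(-2 + 1) + 5)*(-1 + 2)) = 72 + 9*((6/(-1) + 5)*1) = 72 + 9*((-1*6 + 5)*1) = 72 + 9*((-6 + 5)*1) = 72 + 9*(-1*1) = 72 + 9*(-1) = 72 - 9 = 63)
A(u) = 63
-4*A(6)*8 = -4*63*8 = -252*8 = -2016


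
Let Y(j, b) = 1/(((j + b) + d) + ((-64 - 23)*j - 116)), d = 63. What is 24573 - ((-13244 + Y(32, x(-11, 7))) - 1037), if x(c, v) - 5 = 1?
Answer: 108752347/2799 ≈ 38854.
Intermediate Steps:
x(c, v) = 6 (x(c, v) = 5 + 1 = 6)
Y(j, b) = 1/(-53 + b - 86*j) (Y(j, b) = 1/(((j + b) + 63) + ((-64 - 23)*j - 116)) = 1/(((b + j) + 63) + (-87*j - 116)) = 1/((63 + b + j) + (-116 - 87*j)) = 1/(-53 + b - 86*j))
24573 - ((-13244 + Y(32, x(-11, 7))) - 1037) = 24573 - ((-13244 + 1/(-53 + 6 - 86*32)) - 1037) = 24573 - ((-13244 + 1/(-53 + 6 - 2752)) - 1037) = 24573 - ((-13244 + 1/(-2799)) - 1037) = 24573 - ((-13244 - 1/2799) - 1037) = 24573 - (-37069957/2799 - 1037) = 24573 - 1*(-39972520/2799) = 24573 + 39972520/2799 = 108752347/2799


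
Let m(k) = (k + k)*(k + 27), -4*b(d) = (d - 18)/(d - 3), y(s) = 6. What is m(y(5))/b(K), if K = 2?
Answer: -99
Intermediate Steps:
b(d) = -(-18 + d)/(4*(-3 + d)) (b(d) = -(d - 18)/(4*(d - 3)) = -(-18 + d)/(4*(-3 + d)))
m(k) = 2*k*(27 + k) (m(k) = (2*k)*(27 + k) = 2*k*(27 + k))
m(y(5))/b(K) = (2*6*(27 + 6))/(((18 - 1*2)/(4*(-3 + 2)))) = (2*6*33)/(((1/4)*(18 - 2)/(-1))) = 396/(((1/4)*(-1)*16)) = 396/(-4) = 396*(-1/4) = -99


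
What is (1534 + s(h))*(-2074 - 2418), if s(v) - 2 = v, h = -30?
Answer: -6764952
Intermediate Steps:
s(v) = 2 + v
(1534 + s(h))*(-2074 - 2418) = (1534 + (2 - 30))*(-2074 - 2418) = (1534 - 28)*(-4492) = 1506*(-4492) = -6764952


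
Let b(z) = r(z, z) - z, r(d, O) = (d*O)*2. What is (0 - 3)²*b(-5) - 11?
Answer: 484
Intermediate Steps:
r(d, O) = 2*O*d (r(d, O) = (O*d)*2 = 2*O*d)
b(z) = -z + 2*z² (b(z) = 2*z*z - z = 2*z² - z = -z + 2*z²)
(0 - 3)²*b(-5) - 11 = (0 - 3)²*(-5*(-1 + 2*(-5))) - 11 = (-3)²*(-5*(-1 - 10)) - 11 = 9*(-5*(-11)) - 11 = 9*55 - 11 = 495 - 11 = 484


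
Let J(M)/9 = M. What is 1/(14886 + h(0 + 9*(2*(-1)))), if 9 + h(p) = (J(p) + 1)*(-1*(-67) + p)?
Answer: 1/6988 ≈ 0.00014310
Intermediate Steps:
J(M) = 9*M
h(p) = -9 + (1 + 9*p)*(67 + p) (h(p) = -9 + (9*p + 1)*(-1*(-67) + p) = -9 + (1 + 9*p)*(67 + p))
1/(14886 + h(0 + 9*(2*(-1)))) = 1/(14886 + (58 + 9*(0 + 9*(2*(-1)))**2 + 604*(0 + 9*(2*(-1))))) = 1/(14886 + (58 + 9*(0 + 9*(-2))**2 + 604*(0 + 9*(-2)))) = 1/(14886 + (58 + 9*(0 - 18)**2 + 604*(0 - 18))) = 1/(14886 + (58 + 9*(-18)**2 + 604*(-18))) = 1/(14886 + (58 + 9*324 - 10872)) = 1/(14886 + (58 + 2916 - 10872)) = 1/(14886 - 7898) = 1/6988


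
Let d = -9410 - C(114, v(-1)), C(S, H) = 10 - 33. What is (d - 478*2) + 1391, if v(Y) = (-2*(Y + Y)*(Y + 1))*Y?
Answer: -8952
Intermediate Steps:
v(Y) = -4*Y²*(1 + Y) (v(Y) = (-2*2*Y*(1 + Y))*Y = (-4*Y*(1 + Y))*Y = -4*Y²*(1 + Y))
C(S, H) = -23
d = -9387 (d = -9410 - 1*(-23) = -9410 + 23 = -9387)
(d - 478*2) + 1391 = (-9387 - 478*2) + 1391 = (-9387 - 956) + 1391 = -10343 + 1391 = -8952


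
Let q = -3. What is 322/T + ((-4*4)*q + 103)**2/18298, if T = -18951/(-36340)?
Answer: 214545782791/346765398 ≈ 618.71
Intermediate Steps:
T = 18951/36340 (T = -18951*(-1/36340) = 18951/36340 ≈ 0.52149)
322/T + ((-4*4)*q + 103)**2/18298 = 322/(18951/36340) + (-4*4*(-3) + 103)**2/18298 = 322*(36340/18951) + (-16*(-3) + 103)**2*(1/18298) = 11701480/18951 + (48 + 103)**2*(1/18298) = 11701480/18951 + 151**2*(1/18298) = 11701480/18951 + 22801*(1/18298) = 11701480/18951 + 22801/18298 = 214545782791/346765398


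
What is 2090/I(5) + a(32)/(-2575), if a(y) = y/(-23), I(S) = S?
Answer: 24756082/59225 ≈ 418.00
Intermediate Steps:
a(y) = -y/23 (a(y) = y*(-1/23) = -y/23)
2090/I(5) + a(32)/(-2575) = 2090/5 - 1/23*32/(-2575) = 2090*(1/5) - 32/23*(-1/2575) = 418 + 32/59225 = 24756082/59225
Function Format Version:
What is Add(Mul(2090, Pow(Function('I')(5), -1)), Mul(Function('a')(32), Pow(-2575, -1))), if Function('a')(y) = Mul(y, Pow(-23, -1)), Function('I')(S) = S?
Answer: Rational(24756082, 59225) ≈ 418.00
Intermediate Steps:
Function('a')(y) = Mul(Rational(-1, 23), y) (Function('a')(y) = Mul(y, Rational(-1, 23)) = Mul(Rational(-1, 23), y))
Add(Mul(2090, Pow(Function('I')(5), -1)), Mul(Function('a')(32), Pow(-2575, -1))) = Add(Mul(2090, Pow(5, -1)), Mul(Mul(Rational(-1, 23), 32), Pow(-2575, -1))) = Add(Mul(2090, Rational(1, 5)), Mul(Rational(-32, 23), Rational(-1, 2575))) = Add(418, Rational(32, 59225)) = Rational(24756082, 59225)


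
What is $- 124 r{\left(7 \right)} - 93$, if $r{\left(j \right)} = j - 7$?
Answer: $-93$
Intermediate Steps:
$r{\left(j \right)} = -7 + j$ ($r{\left(j \right)} = j - 7 = -7 + j$)
$- 124 r{\left(7 \right)} - 93 = - 124 \left(-7 + 7\right) - 93 = \left(-124\right) 0 - 93 = 0 - 93 = -93$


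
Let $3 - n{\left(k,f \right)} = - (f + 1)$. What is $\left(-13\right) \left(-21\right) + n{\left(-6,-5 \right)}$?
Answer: $272$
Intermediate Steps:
$n{\left(k,f \right)} = 4 + f$ ($n{\left(k,f \right)} = 3 - - (f + 1) = 3 - - (1 + f) = 3 - \left(-1 - f\right) = 3 + \left(1 + f\right) = 4 + f$)
$\left(-13\right) \left(-21\right) + n{\left(-6,-5 \right)} = \left(-13\right) \left(-21\right) + \left(4 - 5\right) = 273 - 1 = 272$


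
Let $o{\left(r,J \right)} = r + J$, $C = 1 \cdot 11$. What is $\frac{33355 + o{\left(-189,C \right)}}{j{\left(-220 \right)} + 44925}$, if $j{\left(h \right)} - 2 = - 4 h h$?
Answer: $- \frac{33177}{148673} \approx -0.22315$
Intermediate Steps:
$j{\left(h \right)} = 2 - 4 h^{2}$ ($j{\left(h \right)} = 2 + - 4 h h = 2 - 4 h^{2}$)
$C = 11$
$o{\left(r,J \right)} = J + r$
$\frac{33355 + o{\left(-189,C \right)}}{j{\left(-220 \right)} + 44925} = \frac{33355 + \left(11 - 189\right)}{\left(2 - 4 \left(-220\right)^{2}\right) + 44925} = \frac{33355 - 178}{\left(2 - 193600\right) + 44925} = \frac{33177}{\left(2 - 193600\right) + 44925} = \frac{33177}{-193598 + 44925} = \frac{33177}{-148673} = 33177 \left(- \frac{1}{148673}\right) = - \frac{33177}{148673}$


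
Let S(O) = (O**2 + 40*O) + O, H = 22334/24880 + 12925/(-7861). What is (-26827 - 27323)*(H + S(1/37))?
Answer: -262655097672045/13387565996 ≈ -19619.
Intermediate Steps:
H = -73003213/97790840 (H = 22334*(1/24880) + 12925*(-1/7861) = 11167/12440 - 12925/7861 = -73003213/97790840 ≈ -0.74652)
S(O) = O**2 + 41*O
(-26827 - 27323)*(H + S(1/37)) = (-26827 - 27323)*(-73003213/97790840 + (41 + 1/37)/37) = -54150*(-73003213/97790840 + (41 + 1/37)/37) = -54150*(-73003213/97790840 + (1/37)*(1518/37)) = -54150*(-73003213/97790840 + 1518/1369) = -54150*48505096523/133875659960 = -262655097672045/13387565996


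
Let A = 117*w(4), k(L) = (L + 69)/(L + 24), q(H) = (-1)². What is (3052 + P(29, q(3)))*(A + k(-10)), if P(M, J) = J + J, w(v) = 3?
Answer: 7593771/7 ≈ 1.0848e+6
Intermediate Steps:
q(H) = 1
k(L) = (69 + L)/(24 + L)
P(M, J) = 2*J
A = 351 (A = 117*3 = 351)
(3052 + P(29, q(3)))*(A + k(-10)) = (3052 + 2*1)*(351 + (69 - 10)/(24 - 10)) = (3052 + 2)*(351 + 59/14) = 3054*(351 + (1/14)*59) = 3054*(351 + 59/14) = 3054*(4973/14) = 7593771/7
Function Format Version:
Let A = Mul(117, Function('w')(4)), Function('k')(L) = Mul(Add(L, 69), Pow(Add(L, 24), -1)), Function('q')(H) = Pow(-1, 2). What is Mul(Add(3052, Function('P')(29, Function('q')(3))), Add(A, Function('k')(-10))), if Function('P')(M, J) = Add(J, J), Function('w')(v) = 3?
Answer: Rational(7593771, 7) ≈ 1.0848e+6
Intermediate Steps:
Function('q')(H) = 1
Function('k')(L) = Mul(Pow(Add(24, L), -1), Add(69, L)) (Function('k')(L) = Mul(Add(69, L), Pow(Add(24, L), -1)) = Mul(Pow(Add(24, L), -1), Add(69, L)))
Function('P')(M, J) = Mul(2, J)
A = 351 (A = Mul(117, 3) = 351)
Mul(Add(3052, Function('P')(29, Function('q')(3))), Add(A, Function('k')(-10))) = Mul(Add(3052, Mul(2, 1)), Add(351, Mul(Pow(Add(24, -10), -1), Add(69, -10)))) = Mul(Add(3052, 2), Add(351, Mul(Pow(14, -1), 59))) = Mul(3054, Add(351, Mul(Rational(1, 14), 59))) = Mul(3054, Add(351, Rational(59, 14))) = Mul(3054, Rational(4973, 14)) = Rational(7593771, 7)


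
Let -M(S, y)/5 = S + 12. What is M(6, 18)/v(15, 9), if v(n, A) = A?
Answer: -10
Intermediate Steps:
M(S, y) = -60 - 5*S (M(S, y) = -5*(S + 12) = -5*(12 + S) = -60 - 5*S)
M(6, 18)/v(15, 9) = (-60 - 5*6)/9 = (-60 - 30)*(⅑) = -90*⅑ = -10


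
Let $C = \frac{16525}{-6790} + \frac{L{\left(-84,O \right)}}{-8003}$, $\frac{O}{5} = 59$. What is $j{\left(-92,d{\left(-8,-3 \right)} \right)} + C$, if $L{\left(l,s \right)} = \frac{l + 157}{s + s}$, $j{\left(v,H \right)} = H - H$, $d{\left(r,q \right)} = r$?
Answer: $- \frac{3901387246}{1603040915} \approx -2.4337$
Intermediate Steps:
$O = 295$ ($O = 5 \cdot 59 = 295$)
$j{\left(v,H \right)} = 0$
$L{\left(l,s \right)} = \frac{157 + l}{2 s}$
$C = - \frac{3901387246}{1603040915}$ ($C = \frac{16525}{-6790} + \frac{\frac{1}{2} \cdot \frac{1}{295} \left(157 - 84\right)}{-8003} = 16525 \left(- \frac{1}{6790}\right) + \frac{1}{2} \cdot \frac{1}{295} \cdot 73 \left(- \frac{1}{8003}\right) = - \frac{3305}{1358} + \frac{73}{590} \left(- \frac{1}{8003}\right) = - \frac{3305}{1358} - \frac{73}{4721770} = - \frac{3901387246}{1603040915} \approx -2.4337$)
$j{\left(-92,d{\left(-8,-3 \right)} \right)} + C = 0 - \frac{3901387246}{1603040915} = - \frac{3901387246}{1603040915}$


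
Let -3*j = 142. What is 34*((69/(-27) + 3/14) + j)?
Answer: -106403/63 ≈ -1688.9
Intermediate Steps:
j = -142/3 (j = -⅓*142 = -142/3 ≈ -47.333)
34*((69/(-27) + 3/14) + j) = 34*((69/(-27) + 3/14) - 142/3) = 34*((69*(-1/27) + 3*(1/14)) - 142/3) = 34*((-23/9 + 3/14) - 142/3) = 34*(-295/126 - 142/3) = 34*(-6259/126) = -106403/63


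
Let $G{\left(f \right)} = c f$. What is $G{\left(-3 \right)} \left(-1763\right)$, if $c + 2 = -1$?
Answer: $-15867$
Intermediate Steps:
$c = -3$ ($c = -2 - 1 = -3$)
$G{\left(f \right)} = - 3 f$
$G{\left(-3 \right)} \left(-1763\right) = \left(-3\right) \left(-3\right) \left(-1763\right) = 9 \left(-1763\right) = -15867$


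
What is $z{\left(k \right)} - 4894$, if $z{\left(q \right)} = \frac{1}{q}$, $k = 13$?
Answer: $- \frac{63621}{13} \approx -4893.9$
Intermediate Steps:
$z{\left(k \right)} - 4894 = \frac{1}{13} - 4894 = - \frac{63621}{13}$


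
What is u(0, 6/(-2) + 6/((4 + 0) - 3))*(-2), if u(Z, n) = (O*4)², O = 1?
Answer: -32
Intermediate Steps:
u(Z, n) = 16 (u(Z, n) = (1*4)² = 4² = 16)
u(0, 6/(-2) + 6/((4 + 0) - 3))*(-2) = 16*(-2) = -32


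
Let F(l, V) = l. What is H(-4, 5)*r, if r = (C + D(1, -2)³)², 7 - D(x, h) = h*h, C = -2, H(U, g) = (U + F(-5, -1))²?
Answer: 50625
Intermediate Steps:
H(U, g) = (-5 + U)² (H(U, g) = (U - 5)² = (-5 + U)²)
D(x, h) = 7 - h² (D(x, h) = 7 - h*h = 7 - h²)
r = 625 (r = (-2 + (7 - 1*(-2)²)³)² = (-2 + (7 - 1*4)³)² = (-2 + (7 - 4)³)² = (-2 + 3³)² = (-2 + 27)² = 25² = 625)
H(-4, 5)*r = (-5 - 4)²*625 = (-9)²*625 = 81*625 = 50625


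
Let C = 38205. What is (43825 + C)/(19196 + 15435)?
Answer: 82030/34631 ≈ 2.3687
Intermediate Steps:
(43825 + C)/(19196 + 15435) = (43825 + 38205)/(19196 + 15435) = 82030/34631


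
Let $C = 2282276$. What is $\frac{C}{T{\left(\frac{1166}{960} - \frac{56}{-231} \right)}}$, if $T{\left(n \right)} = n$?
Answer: $\frac{12050417280}{7693} \approx 1.5664 \cdot 10^{6}$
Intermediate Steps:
$\frac{C}{T{\left(\frac{1166}{960} - \frac{56}{-231} \right)}} = \frac{2282276}{\frac{1166}{960} - \frac{56}{-231}} = \frac{2282276}{1166 \cdot \frac{1}{960} - - \frac{8}{33}} = \frac{2282276}{\frac{583}{480} + \frac{8}{33}} = \frac{2282276}{\frac{7693}{5280}} = 2282276 \cdot \frac{5280}{7693} = \frac{12050417280}{7693}$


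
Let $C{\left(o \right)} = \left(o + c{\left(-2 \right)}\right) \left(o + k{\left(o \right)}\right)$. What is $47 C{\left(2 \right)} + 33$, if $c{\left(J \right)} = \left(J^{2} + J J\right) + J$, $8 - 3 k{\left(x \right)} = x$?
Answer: $1537$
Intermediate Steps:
$k{\left(x \right)} = \frac{8}{3} - \frac{x}{3}$
$c{\left(J \right)} = J + 2 J^{2}$ ($c{\left(J \right)} = \left(J^{2} + J^{2}\right) + J = 2 J^{2} + J = J + 2 J^{2}$)
$C{\left(o \right)} = \left(6 + o\right) \left(\frac{8}{3} + \frac{2 o}{3}\right)$ ($C{\left(o \right)} = \left(o - 2 \left(1 + 2 \left(-2\right)\right)\right) \left(o - \left(- \frac{8}{3} + \frac{o}{3}\right)\right) = \left(o - 2 \left(1 - 4\right)\right) \left(\frac{8}{3} + \frac{2 o}{3}\right) = \left(o - -6\right) \left(\frac{8}{3} + \frac{2 o}{3}\right) = \left(o + 6\right) \left(\frac{8}{3} + \frac{2 o}{3}\right) = \left(6 + o\right) \left(\frac{8}{3} + \frac{2 o}{3}\right)$)
$47 C{\left(2 \right)} + 33 = 47 \left(16 + \frac{2 \cdot 2^{2}}{3} + \frac{20}{3} \cdot 2\right) + 33 = 47 \left(16 + \frac{2}{3} \cdot 4 + \frac{40}{3}\right) + 33 = 47 \left(16 + \frac{8}{3} + \frac{40}{3}\right) + 33 = 47 \cdot 32 + 33 = 1504 + 33 = 1537$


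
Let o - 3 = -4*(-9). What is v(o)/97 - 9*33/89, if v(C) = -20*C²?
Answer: -2736189/8633 ≈ -316.95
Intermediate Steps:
o = 39 (o = 3 - 4*(-9) = 3 + 36 = 39)
v(o)/97 - 9*33/89 = -20*39²/97 - 9*33/89 = -20*1521*(1/97) - 297*1/89 = -30420*1/97 - 297/89 = -30420/97 - 297/89 = -2736189/8633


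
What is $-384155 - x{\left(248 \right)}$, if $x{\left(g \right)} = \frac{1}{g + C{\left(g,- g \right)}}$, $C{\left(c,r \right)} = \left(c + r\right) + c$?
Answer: $- \frac{190540881}{496} \approx -3.8416 \cdot 10^{5}$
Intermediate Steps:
$C{\left(c,r \right)} = r + 2 c$
$x{\left(g \right)} = \frac{1}{2 g}$ ($x{\left(g \right)} = \frac{1}{g + \left(- g + 2 g\right)} = \frac{1}{g + g} = \frac{1}{2 g}$)
$-384155 - x{\left(248 \right)} = -384155 - \frac{1}{2 \cdot 248} = -384155 - \frac{1}{2} \cdot \frac{1}{248} = -384155 - \frac{1}{496} = - \frac{190540881}{496}$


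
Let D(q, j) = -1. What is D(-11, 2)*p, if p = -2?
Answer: 2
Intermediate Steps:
D(-11, 2)*p = -1*(-2) = 2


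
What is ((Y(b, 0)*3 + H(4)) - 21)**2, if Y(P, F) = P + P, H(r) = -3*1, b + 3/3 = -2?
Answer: 1764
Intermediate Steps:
b = -3 (b = -1 - 2 = -3)
H(r) = -3
Y(P, F) = 2*P
((Y(b, 0)*3 + H(4)) - 21)**2 = (((2*(-3))*3 - 3) - 21)**2 = ((-6*3 - 3) - 21)**2 = ((-18 - 3) - 21)**2 = (-21 - 21)**2 = (-42)**2 = 1764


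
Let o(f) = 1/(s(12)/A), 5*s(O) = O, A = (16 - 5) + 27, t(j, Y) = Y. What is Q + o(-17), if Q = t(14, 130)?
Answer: 875/6 ≈ 145.83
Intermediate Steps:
A = 38 (A = 11 + 27 = 38)
Q = 130
s(O) = O/5
o(f) = 95/6 (o(f) = 1/(((1/5)*12)/38) = 1/((12/5)*(1/38)) = 1/(6/95) = 95/6)
Q + o(-17) = 130 + 95/6 = 875/6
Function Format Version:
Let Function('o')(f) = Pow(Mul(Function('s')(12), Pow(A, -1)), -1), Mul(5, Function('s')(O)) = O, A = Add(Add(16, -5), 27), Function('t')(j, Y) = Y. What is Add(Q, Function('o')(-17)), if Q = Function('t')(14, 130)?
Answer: Rational(875, 6) ≈ 145.83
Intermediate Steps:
A = 38 (A = Add(11, 27) = 38)
Q = 130
Function('s')(O) = Mul(Rational(1, 5), O)
Function('o')(f) = Rational(95, 6) (Function('o')(f) = Pow(Mul(Mul(Rational(1, 5), 12), Pow(38, -1)), -1) = Pow(Mul(Rational(12, 5), Rational(1, 38)), -1) = Pow(Rational(6, 95), -1) = Rational(95, 6))
Add(Q, Function('o')(-17)) = Add(130, Rational(95, 6)) = Rational(875, 6)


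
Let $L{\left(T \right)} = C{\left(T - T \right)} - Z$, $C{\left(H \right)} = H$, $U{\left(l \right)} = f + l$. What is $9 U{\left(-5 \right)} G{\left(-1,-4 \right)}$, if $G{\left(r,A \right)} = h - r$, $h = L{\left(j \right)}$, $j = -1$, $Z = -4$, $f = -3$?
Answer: $-360$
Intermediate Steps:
$U{\left(l \right)} = -3 + l$
$L{\left(T \right)} = 4$ ($L{\left(T \right)} = \left(T - T\right) - -4 = 0 + 4 = 4$)
$h = 4$
$G{\left(r,A \right)} = 4 - r$
$9 U{\left(-5 \right)} G{\left(-1,-4 \right)} = 9 \left(-3 - 5\right) \left(4 - -1\right) = 9 \left(-8\right) \left(4 + 1\right) = \left(-72\right) 5 = -360$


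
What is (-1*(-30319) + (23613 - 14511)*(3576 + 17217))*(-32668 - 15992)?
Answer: -9210764055300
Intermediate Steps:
(-1*(-30319) + (23613 - 14511)*(3576 + 17217))*(-32668 - 15992) = (30319 + 9102*20793)*(-48660) = (30319 + 189257886)*(-48660) = 189288205*(-48660) = -9210764055300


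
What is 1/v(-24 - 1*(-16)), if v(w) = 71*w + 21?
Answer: -1/547 ≈ -0.0018282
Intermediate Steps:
v(w) = 21 + 71*w
1/v(-24 - 1*(-16)) = 1/(21 + 71*(-24 - 1*(-16))) = 1/(21 + 71*(-24 + 16)) = 1/(21 + 71*(-8)) = 1/(21 - 568) = 1/(-547) = -1/547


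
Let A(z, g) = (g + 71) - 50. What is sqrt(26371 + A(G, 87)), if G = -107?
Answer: sqrt(26479) ≈ 162.72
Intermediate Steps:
A(z, g) = 21 + g (A(z, g) = (71 + g) - 50 = 21 + g)
sqrt(26371 + A(G, 87)) = sqrt(26371 + (21 + 87)) = sqrt(26371 + 108) = sqrt(26479)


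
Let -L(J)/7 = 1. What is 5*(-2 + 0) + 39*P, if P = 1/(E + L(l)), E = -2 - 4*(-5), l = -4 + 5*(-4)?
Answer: -71/11 ≈ -6.4545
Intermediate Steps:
l = -24 (l = -4 - 20 = -24)
L(J) = -7 (L(J) = -7*1 = -7)
E = 18 (E = -2 + 20 = 18)
P = 1/11 (P = 1/(18 - 7) = 1/11 ≈ 0.090909)
5*(-2 + 0) + 39*P = 5*(-2 + 0) + 39*(1/11) = 5*(-2) + 39/11 = -10 + 39/11 = -71/11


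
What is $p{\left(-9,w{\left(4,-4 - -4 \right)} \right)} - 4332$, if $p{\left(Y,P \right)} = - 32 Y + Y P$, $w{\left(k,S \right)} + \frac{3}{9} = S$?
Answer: $-4041$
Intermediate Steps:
$w{\left(k,S \right)} = - \frac{1}{3} + S$
$p{\left(Y,P \right)} = - 32 Y + P Y$
$p{\left(-9,w{\left(4,-4 - -4 \right)} \right)} - 4332 = - 9 \left(-32 - \frac{1}{3}\right) - 4332 = \left(-9\right) \left(- \frac{97}{3}\right) - 4332 = 291 - 4332 = -4041$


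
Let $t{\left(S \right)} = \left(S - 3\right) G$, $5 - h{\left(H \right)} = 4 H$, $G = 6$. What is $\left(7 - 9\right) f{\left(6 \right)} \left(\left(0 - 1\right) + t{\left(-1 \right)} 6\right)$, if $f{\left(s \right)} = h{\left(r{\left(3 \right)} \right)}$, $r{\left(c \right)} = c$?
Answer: $-2030$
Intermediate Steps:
$h{\left(H \right)} = 5 - 4 H$
$f{\left(s \right)} = -7$ ($f{\left(s \right)} = 5 - 12 = -7$)
$t{\left(S \right)} = -18 + 6 S$ ($t{\left(S \right)} = \left(S - 3\right) 6 = \left(-3 + S\right) 6 = -18 + 6 S$)
$\left(7 - 9\right) f{\left(6 \right)} \left(\left(0 - 1\right) + t{\left(-1 \right)} 6\right) = \left(7 - 9\right) \left(-7\right) \left(\left(0 - 1\right) + \left(-18 + 6 \left(-1\right)\right) 6\right) = \left(-2\right) \left(-7\right) \left(\left(0 - 1\right) + \left(-18 - 6\right) 6\right) = 14 \left(-1 - 144\right) = 14 \left(-145\right) = -2030$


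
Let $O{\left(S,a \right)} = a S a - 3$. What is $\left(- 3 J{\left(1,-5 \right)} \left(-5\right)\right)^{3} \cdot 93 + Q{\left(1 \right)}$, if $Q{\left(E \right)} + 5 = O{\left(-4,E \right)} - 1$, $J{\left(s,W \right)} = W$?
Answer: $-39234388$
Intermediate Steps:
$O{\left(S,a \right)} = -3 + S a^{2}$ ($O{\left(S,a \right)} = S a a - 3 = S a^{2} - 3 = -3 + S a^{2}$)
$Q{\left(E \right)} = -9 - 4 E^{2}$ ($Q{\left(E \right)} = -5 - \left(4 + 4 E^{2}\right) = -9 - 4 E^{2}$)
$\left(- 3 J{\left(1,-5 \right)} \left(-5\right)\right)^{3} \cdot 93 + Q{\left(1 \right)} = \left(\left(-3\right) \left(-5\right) \left(-5\right)\right)^{3} \cdot 93 - \left(9 + 4 \cdot 1^{2}\right) = \left(15 \left(-5\right)\right)^{3} \cdot 93 - 13 = \left(-75\right)^{3} \cdot 93 - 13 = \left(-421875\right) 93 - 13 = -39234375 - 13 = -39234388$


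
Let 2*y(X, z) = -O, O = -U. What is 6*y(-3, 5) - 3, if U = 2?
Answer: 3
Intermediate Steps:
O = -2 (O = -1*2 = -2)
y(X, z) = 1 (y(X, z) = (-1*(-2))/2 = (1/2)*2 = 1)
6*y(-3, 5) - 3 = 6*1 - 3 = 6 - 3 = 3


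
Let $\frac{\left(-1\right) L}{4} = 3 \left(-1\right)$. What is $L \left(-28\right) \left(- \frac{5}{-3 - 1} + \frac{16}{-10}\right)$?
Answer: $\frac{588}{5} \approx 117.6$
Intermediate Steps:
$L = 12$ ($L = - 4 \cdot 3 \left(-1\right) = \left(-4\right) \left(-3\right) = 12$)
$L \left(-28\right) \left(- \frac{5}{-3 - 1} + \frac{16}{-10}\right) = 12 \left(-28\right) \left(- \frac{5}{-3 - 1} + \frac{16}{-10}\right) = - 336 \left(- \frac{5}{-4} + 16 \left(- \frac{1}{10}\right)\right) = - 336 \left(\left(-5\right) \left(- \frac{1}{4}\right) - \frac{8}{5}\right) = - 336 \left(\frac{5}{4} - \frac{8}{5}\right) = \left(-336\right) \left(- \frac{7}{20}\right) = \frac{588}{5}$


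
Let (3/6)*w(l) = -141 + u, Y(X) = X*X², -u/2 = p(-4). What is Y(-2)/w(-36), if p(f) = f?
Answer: 4/133 ≈ 0.030075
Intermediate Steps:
u = 8 (u = -2*(-4) = 8)
Y(X) = X³
w(l) = -266 (w(l) = 2*(-141 + 8) = 2*(-133) = -266)
Y(-2)/w(-36) = (-2)³/(-266) = -8*(-1/266) = 4/133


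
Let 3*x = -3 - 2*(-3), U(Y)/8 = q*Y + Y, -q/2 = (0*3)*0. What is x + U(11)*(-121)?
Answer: -10647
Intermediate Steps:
q = 0 (q = -2*0*3*0 = -0*0 = -2*0 = 0)
U(Y) = 8*Y (U(Y) = 8*(0*Y + Y) = 8*(0 + Y) = 8*Y)
x = 1 (x = (-3 - 2*(-3))/3 = (-3 + 6)/3 = (⅓)*3 = 1)
x + U(11)*(-121) = 1 + (8*11)*(-121) = 1 + 88*(-121) = 1 - 10648 = -10647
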